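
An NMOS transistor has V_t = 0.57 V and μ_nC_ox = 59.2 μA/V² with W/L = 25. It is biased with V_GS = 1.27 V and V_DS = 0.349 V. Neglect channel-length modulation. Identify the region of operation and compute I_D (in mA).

Triode; I_D = 0.271 mA

k_n = μ_nC_ox · (W/L) = 1.48 mA/V².
V_ov = V_GS − V_t = 1.27 − 0.57 = 0.7 V.
Since V_DS = 0.349 V < V_ov = 0.7 V, the device is in the triode region.
I_D = k_n [V_ov · V_DS − ½ V_DS²] = 1.48 × [0.7 × 0.349 − 0.5 × 0.349²] = 0.271 mA.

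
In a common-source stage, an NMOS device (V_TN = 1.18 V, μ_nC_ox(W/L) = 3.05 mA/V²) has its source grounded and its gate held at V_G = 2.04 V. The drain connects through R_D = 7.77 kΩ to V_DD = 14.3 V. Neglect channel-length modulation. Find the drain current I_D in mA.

V_GS = V_G = 2.04 V, so V_ov = 2.04 − 1.18 = 0.86 V.
Assume saturation: I_D = ½ k_n V_ov² = 0.5 × 3.05 × 0.86² = 1.13 mA, giving V_DS = V_DD − I_D R_D = 14.3 − 1.13 × 7.77 = 5.54 V.
V_DS = 5.54 V ≥ V_ov = 0.86 V, confirming saturation.

I_D = 1.13 mA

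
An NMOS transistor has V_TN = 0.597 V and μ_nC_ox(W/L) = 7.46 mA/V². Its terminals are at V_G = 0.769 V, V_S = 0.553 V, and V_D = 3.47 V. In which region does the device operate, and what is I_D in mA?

Cutoff; I_D = 0 mA

V_GS = V_G − V_S = 0.769 − 0.553 = 0.216 V; V_DS = V_D − V_S = 3.47 − 0.553 = 2.92 V.
V_GS = 0.216 V < V_TN = 0.597 V, so the transistor is in cutoff.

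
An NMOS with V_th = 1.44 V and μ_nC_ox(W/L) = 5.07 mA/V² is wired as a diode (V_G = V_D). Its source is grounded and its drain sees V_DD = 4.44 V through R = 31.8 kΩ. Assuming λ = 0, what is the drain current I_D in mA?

With gate tied to drain, V_GS = V_DS ≥ V_GS − V_th, so the device is in saturation.
KCL at the drain: ½ k_n (V_GS − V_th)² = (V_DD − V_GS)/R.
Let x = V_GS − 1.44. Then 80.6 x² + x − 3 = 0, giving x = 0.187 V (positive root), so V_GS = 1.63 V.
I_D = (V_DD − V_GS)/R = (4.44 − 1.63) / 31.8 = 0.0885 mA.

I_D = 0.0885 mA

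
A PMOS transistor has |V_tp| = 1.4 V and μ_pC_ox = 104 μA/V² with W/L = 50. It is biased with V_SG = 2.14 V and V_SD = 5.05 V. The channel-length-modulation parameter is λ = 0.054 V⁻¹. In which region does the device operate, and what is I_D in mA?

Saturation; I_D = 1.81 mA

k_p = μ_pC_ox · (W/L) = 5.2 mA/V².
V_ov = V_SG − |V_tp| = 2.14 − 1.4 = 0.74 V.
Since V_SD = 5.05 V ≥ V_ov = 0.74 V, the device is in saturation.
I_D = ½ k_p V_ov² (1 + λ V_SD) = 0.5 × 5.2 × 0.74² × (1 + 0.054 × 5.05) = 1.81 mA.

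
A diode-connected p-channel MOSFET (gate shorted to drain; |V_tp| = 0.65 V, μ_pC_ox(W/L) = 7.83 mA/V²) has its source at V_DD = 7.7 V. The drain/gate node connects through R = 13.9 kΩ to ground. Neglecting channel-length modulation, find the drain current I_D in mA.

I_D = 0.482 mA

With gate tied to drain, V_SG = V_SD ≥ V_SG − |V_tp|, so the device is in saturation.
KCL at the drain: ½ k_p (V_SG − |V_tp|)² = (V_DD − V_SG)/R.
Let x = V_SG − 0.65. Then 54.4 x² + x − 7.05 = 0, giving x = 0.351 V (positive root), so V_SG = 1 V.
I_D = (V_DD − V_SG)/R = (7.7 − 1) / 13.9 = 0.482 mA.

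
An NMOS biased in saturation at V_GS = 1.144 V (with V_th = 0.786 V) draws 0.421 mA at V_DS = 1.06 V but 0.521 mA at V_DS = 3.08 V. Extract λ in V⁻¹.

With V_GS fixed, I_D ∝ (1 + λ V_DS) in saturation, so I_D2/I_D1 = (1 + λ V_DS2)/(1 + λ V_DS1).
0.521/0.421 = 1.238 = (1 + 3.08 λ)/(1 + 1.06 λ).
Solving: λ (I_D1 V_DS2 − I_D2 V_DS1) = I_D2 − I_D1, so λ = (0.521 − 0.421) / (0.421 × 3.08 − 0.521 × 1.06) = 0.1 / 0.744 = 0.134 V⁻¹.

λ = 0.134 V⁻¹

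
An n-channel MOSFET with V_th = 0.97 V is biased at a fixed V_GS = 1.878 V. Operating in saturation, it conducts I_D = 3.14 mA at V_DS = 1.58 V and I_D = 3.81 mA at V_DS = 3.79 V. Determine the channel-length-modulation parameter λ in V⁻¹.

λ = 0.114 V⁻¹

With V_GS fixed, I_D ∝ (1 + λ V_DS) in saturation, so I_D2/I_D1 = (1 + λ V_DS2)/(1 + λ V_DS1).
3.81/3.14 = 1.213 = (1 + 3.79 λ)/(1 + 1.58 λ).
Solving: λ (I_D1 V_DS2 − I_D2 V_DS1) = I_D2 − I_D1, so λ = (3.81 − 3.14) / (3.14 × 3.79 − 3.81 × 1.58) = 0.67 / 5.88 = 0.114 V⁻¹.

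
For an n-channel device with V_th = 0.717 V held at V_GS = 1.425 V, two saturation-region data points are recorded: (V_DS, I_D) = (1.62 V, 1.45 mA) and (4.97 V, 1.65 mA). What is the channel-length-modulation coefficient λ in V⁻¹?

λ = 0.0441 V⁻¹

With V_GS fixed, I_D ∝ (1 + λ V_DS) in saturation, so I_D2/I_D1 = (1 + λ V_DS2)/(1 + λ V_DS1).
1.65/1.45 = 1.138 = (1 + 4.97 λ)/(1 + 1.62 λ).
Solving: λ (I_D1 V_DS2 − I_D2 V_DS1) = I_D2 − I_D1, so λ = (1.65 − 1.45) / (1.45 × 4.97 − 1.65 × 1.62) = 0.2 / 4.53 = 0.0441 V⁻¹.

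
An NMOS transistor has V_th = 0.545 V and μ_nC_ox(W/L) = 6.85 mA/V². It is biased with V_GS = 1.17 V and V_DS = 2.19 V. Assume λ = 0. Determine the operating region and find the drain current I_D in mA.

V_ov = V_GS − V_th = 1.17 − 0.545 = 0.625 V.
Since V_DS = 2.19 V ≥ V_ov = 0.625 V, the device is in saturation.
I_D = ½ k_n V_ov² = 0.5 × 6.85 × 0.625² = 1.34 mA.

Saturation; I_D = 1.34 mA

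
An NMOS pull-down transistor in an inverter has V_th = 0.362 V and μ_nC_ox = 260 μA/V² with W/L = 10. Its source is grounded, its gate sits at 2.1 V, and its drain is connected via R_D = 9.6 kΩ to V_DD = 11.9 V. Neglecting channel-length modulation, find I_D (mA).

I_D = 1.21 mA

V_GS = V_G = 2.1 V, so V_ov = 2.1 − 0.362 = 1.74 V.
k_n = μ_nC_ox · (W/L) = 2.6 mA/V².
Assume saturation: I_D = ½ k_n V_ov² = 0.5 × 2.6 × 1.74² = 3.93 mA, giving V_DS = V_DD − I_D R_D = 11.9 − 3.93 × 9.6 = -25.8 V.
But -25.8 V < V_ov = 1.74 V, so the device is actually in triode.
In triode I_D = k_n[V_ov V_DS − ½ V_DS²] and I_D = (V_DD − V_DS)/R_D. Equating: 12.5 V_DS² − 44.38 V_DS + 11.9 = 0, giving V_DS = 0.292 V (the root below V_ov).
I_D = (11.9 − 0.292) / 9.6 = 1.21 mA.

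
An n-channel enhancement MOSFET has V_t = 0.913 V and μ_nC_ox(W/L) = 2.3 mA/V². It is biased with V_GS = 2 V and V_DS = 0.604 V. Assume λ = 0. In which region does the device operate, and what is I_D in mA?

Triode; I_D = 1.09 mA

V_ov = V_GS − V_t = 2 − 0.913 = 1.09 V.
Since V_DS = 0.604 V < V_ov = 1.09 V, the device is in the triode region.
I_D = k_n [V_ov · V_DS − ½ V_DS²] = 2.3 × [1.09 × 0.604 − 0.5 × 0.604²] = 1.09 mA.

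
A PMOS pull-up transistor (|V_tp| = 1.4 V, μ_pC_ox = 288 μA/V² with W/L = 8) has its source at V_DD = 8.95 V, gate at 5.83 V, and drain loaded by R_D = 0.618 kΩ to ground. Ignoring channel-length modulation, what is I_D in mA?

V_SG = V_DD − V_G = 8.95 − 5.83 = 3.12 V, so V_ov = 3.12 − 1.4 = 1.72 V.
k_p = μ_pC_ox · (W/L) = 2.304 mA/V².
Assume saturation: I_D = ½ k_p V_ov² = 0.5 × 2.304 × 1.72² = 3.41 mA, giving V_SD = V_DD − I_D R_D = 8.95 − 3.41 × 0.618 = 6.84 V.
V_SD = 6.84 V ≥ V_ov = 1.72 V, confirming saturation.

I_D = 3.41 mA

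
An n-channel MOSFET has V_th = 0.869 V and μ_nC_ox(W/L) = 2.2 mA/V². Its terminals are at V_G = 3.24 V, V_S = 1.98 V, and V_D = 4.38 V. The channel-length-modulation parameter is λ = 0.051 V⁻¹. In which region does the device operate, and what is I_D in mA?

V_GS = V_G − V_S = 3.24 − 1.98 = 1.26 V; V_DS = V_D − V_S = 4.38 − 1.98 = 2.4 V.
V_ov = V_GS − V_th = 1.26 − 0.869 = 0.391 V.
Since V_DS = 2.4 V ≥ V_ov = 0.391 V, the device is in saturation.
I_D = ½ k_n V_ov² (1 + λ V_DS) = 0.5 × 2.2 × 0.391² × (1 + 0.051 × 2.4) = 0.189 mA.

Saturation; I_D = 0.189 mA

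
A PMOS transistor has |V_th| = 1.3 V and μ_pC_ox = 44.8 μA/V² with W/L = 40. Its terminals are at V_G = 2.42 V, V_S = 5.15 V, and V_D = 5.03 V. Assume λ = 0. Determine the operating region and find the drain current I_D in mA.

V_SG = V_S − V_G = 5.15 − 2.42 = 2.73 V; V_SD = V_S − V_D = 5.15 − 5.03 = 0.12 V.
k_p = μ_pC_ox · (W/L) = 1.792 mA/V².
V_ov = V_SG − |V_th| = 2.73 − 1.3 = 1.43 V.
Since V_SD = 0.12 V < V_ov = 1.43 V, the device is in the triode region.
I_D = k_p [V_ov · V_SD − ½ V_SD²] = 1.792 × [1.43 × 0.12 − 0.5 × 0.12²] = 0.295 mA.

Triode; I_D = 0.295 mA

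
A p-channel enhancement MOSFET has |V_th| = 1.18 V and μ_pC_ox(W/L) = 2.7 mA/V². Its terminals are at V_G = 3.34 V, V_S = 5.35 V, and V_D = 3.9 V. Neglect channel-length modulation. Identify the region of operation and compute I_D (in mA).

Saturation; I_D = 0.930 mA

V_SG = V_S − V_G = 5.35 − 3.34 = 2.01 V; V_SD = V_S − V_D = 5.35 − 3.9 = 1.45 V.
V_ov = V_SG − |V_th| = 2.01 − 1.18 = 0.83 V.
Since V_SD = 1.45 V ≥ V_ov = 0.83 V, the device is in saturation.
I_D = ½ k_p V_ov² = 0.5 × 2.7 × 0.83² = 0.93 mA.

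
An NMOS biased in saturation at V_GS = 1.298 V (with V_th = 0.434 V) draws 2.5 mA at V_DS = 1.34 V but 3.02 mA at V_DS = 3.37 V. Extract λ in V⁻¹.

With V_GS fixed, I_D ∝ (1 + λ V_DS) in saturation, so I_D2/I_D1 = (1 + λ V_DS2)/(1 + λ V_DS1).
3.02/2.5 = 1.208 = (1 + 3.37 λ)/(1 + 1.34 λ).
Solving: λ (I_D1 V_DS2 − I_D2 V_DS1) = I_D2 − I_D1, so λ = (3.02 − 2.5) / (2.5 × 3.37 − 3.02 × 1.34) = 0.52 / 4.38 = 0.119 V⁻¹.

λ = 0.119 V⁻¹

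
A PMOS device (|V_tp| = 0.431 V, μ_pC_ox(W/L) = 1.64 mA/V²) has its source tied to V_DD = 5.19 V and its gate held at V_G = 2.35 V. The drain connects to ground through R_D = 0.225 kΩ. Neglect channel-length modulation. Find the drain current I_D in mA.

I_D = 4.76 mA

V_SG = V_DD − V_G = 5.19 − 2.35 = 2.84 V, so V_ov = 2.84 − 0.431 = 2.41 V.
Assume saturation: I_D = ½ k_p V_ov² = 0.5 × 1.64 × 2.41² = 4.76 mA, giving V_SD = V_DD − I_D R_D = 5.19 − 4.76 × 0.225 = 4.12 V.
V_SD = 4.12 V ≥ V_ov = 2.41 V, confirming saturation.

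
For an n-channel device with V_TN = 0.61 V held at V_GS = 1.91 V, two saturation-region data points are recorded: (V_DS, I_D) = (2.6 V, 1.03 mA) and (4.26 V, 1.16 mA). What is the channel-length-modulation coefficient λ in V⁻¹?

λ = 0.0948 V⁻¹

With V_GS fixed, I_D ∝ (1 + λ V_DS) in saturation, so I_D2/I_D1 = (1 + λ V_DS2)/(1 + λ V_DS1).
1.16/1.03 = 1.126 = (1 + 4.26 λ)/(1 + 2.6 λ).
Solving: λ (I_D1 V_DS2 − I_D2 V_DS1) = I_D2 − I_D1, so λ = (1.16 − 1.03) / (1.03 × 4.26 − 1.16 × 2.6) = 0.13 / 1.37 = 0.0948 V⁻¹.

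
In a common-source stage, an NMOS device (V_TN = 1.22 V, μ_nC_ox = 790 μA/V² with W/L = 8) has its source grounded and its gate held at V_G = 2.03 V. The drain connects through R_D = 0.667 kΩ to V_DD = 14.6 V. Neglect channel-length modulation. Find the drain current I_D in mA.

V_GS = V_G = 2.03 V, so V_ov = 2.03 − 1.22 = 0.81 V.
k_n = μ_nC_ox · (W/L) = 6.32 mA/V².
Assume saturation: I_D = ½ k_n V_ov² = 0.5 × 6.32 × 0.81² = 2.07 mA, giving V_DS = V_DD − I_D R_D = 14.6 − 2.07 × 0.667 = 13.2 V.
V_DS = 13.2 V ≥ V_ov = 0.81 V, confirming saturation.

I_D = 2.07 mA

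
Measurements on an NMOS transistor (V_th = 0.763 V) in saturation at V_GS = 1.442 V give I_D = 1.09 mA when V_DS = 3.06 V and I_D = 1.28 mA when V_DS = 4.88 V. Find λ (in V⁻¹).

With V_GS fixed, I_D ∝ (1 + λ V_DS) in saturation, so I_D2/I_D1 = (1 + λ V_DS2)/(1 + λ V_DS1).
1.28/1.09 = 1.174 = (1 + 4.88 λ)/(1 + 3.06 λ).
Solving: λ (I_D1 V_DS2 − I_D2 V_DS1) = I_D2 − I_D1, so λ = (1.28 − 1.09) / (1.09 × 4.88 − 1.28 × 3.06) = 0.19 / 1.4 = 0.135 V⁻¹.

λ = 0.135 V⁻¹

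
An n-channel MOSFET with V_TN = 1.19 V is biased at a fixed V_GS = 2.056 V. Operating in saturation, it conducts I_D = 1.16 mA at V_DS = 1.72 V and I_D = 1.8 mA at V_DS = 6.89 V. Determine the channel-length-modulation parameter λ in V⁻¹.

With V_GS fixed, I_D ∝ (1 + λ V_DS) in saturation, so I_D2/I_D1 = (1 + λ V_DS2)/(1 + λ V_DS1).
1.8/1.16 = 1.552 = (1 + 6.89 λ)/(1 + 1.72 λ).
Solving: λ (I_D1 V_DS2 − I_D2 V_DS1) = I_D2 − I_D1, so λ = (1.8 − 1.16) / (1.16 × 6.89 − 1.8 × 1.72) = 0.64 / 4.9 = 0.131 V⁻¹.

λ = 0.131 V⁻¹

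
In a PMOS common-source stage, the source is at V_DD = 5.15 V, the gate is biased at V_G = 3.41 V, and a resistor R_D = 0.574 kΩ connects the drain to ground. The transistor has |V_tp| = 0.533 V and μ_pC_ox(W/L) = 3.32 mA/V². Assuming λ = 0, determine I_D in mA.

V_SG = V_DD − V_G = 5.15 − 3.41 = 1.74 V, so V_ov = 1.74 − 0.533 = 1.21 V.
Assume saturation: I_D = ½ k_p V_ov² = 0.5 × 3.32 × 1.21² = 2.42 mA, giving V_SD = V_DD − I_D R_D = 5.15 − 2.42 × 0.574 = 3.76 V.
V_SD = 3.76 V ≥ V_ov = 1.21 V, confirming saturation.

I_D = 2.42 mA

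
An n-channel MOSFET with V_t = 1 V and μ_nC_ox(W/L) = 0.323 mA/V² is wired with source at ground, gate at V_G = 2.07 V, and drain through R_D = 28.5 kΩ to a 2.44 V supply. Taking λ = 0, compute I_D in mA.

V_GS = V_G = 2.07 V, so V_ov = 2.07 − 1 = 1.07 V.
Assume saturation: I_D = ½ k_n V_ov² = 0.5 × 0.323 × 1.07² = 0.185 mA, giving V_DS = V_DD − I_D R_D = 2.44 − 0.185 × 28.5 = -2.83 V.
But -2.83 V < V_ov = 1.07 V, so the device is actually in triode.
In triode I_D = k_n[V_ov V_DS − ½ V_DS²] and I_D = (V_DD − V_DS)/R_D. Equating: 4.6 V_DS² − 10.85 V_DS + 2.44 = 0, giving V_DS = 0.252 V (the root below V_ov).
I_D = (2.44 − 0.252) / 28.5 = 0.0768 mA.

I_D = 0.0768 mA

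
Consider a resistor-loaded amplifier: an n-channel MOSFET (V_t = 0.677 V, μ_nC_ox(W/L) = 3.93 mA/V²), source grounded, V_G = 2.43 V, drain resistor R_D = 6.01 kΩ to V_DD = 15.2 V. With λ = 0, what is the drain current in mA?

I_D = 2.46 mA

V_GS = V_G = 2.43 V, so V_ov = 2.43 − 0.677 = 1.75 V.
Assume saturation: I_D = ½ k_n V_ov² = 0.5 × 3.93 × 1.75² = 6.04 mA, giving V_DS = V_DD − I_D R_D = 15.2 − 6.04 × 6.01 = -21.1 V.
But -21.1 V < V_ov = 1.75 V, so the device is actually in triode.
In triode I_D = k_n[V_ov V_DS − ½ V_DS²] and I_D = (V_DD − V_DS)/R_D. Equating: 11.8 V_DS² − 42.4 V_DS + 15.2 = 0, giving V_DS = 0.404 V (the root below V_ov).
I_D = (15.2 − 0.404) / 6.01 = 2.46 mA.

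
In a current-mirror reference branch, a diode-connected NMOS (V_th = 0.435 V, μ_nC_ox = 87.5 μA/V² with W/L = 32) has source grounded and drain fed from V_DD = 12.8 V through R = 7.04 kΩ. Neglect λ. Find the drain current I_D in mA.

With gate tied to drain, V_GS = V_DS ≥ V_GS − V_th, so the device is in saturation.
k_n = μ_nC_ox · (W/L) = 2.8 mA/V².
KCL at the drain: ½ k_n (V_GS − V_th)² = (V_DD − V_GS)/R.
Let x = V_GS − 0.435. Then 9.86 x² + x − 12.37 = 0, giving x = 1.07 V (positive root), so V_GS = 1.51 V.
I_D = (V_DD − V_GS)/R = (12.8 − 1.51) / 7.04 = 1.6 mA.

I_D = 1.60 mA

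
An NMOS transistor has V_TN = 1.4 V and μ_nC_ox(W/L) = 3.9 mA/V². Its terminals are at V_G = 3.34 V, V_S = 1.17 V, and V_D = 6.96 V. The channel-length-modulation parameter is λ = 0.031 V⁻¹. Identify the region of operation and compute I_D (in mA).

V_GS = V_G − V_S = 3.34 − 1.17 = 2.17 V; V_DS = V_D − V_S = 6.96 − 1.17 = 5.79 V.
V_ov = V_GS − V_TN = 2.17 − 1.4 = 0.77 V.
Since V_DS = 5.79 V ≥ V_ov = 0.77 V, the device is in saturation.
I_D = ½ k_n V_ov² (1 + λ V_DS) = 0.5 × 3.9 × 0.77² × (1 + 0.031 × 5.79) = 1.36 mA.

Saturation; I_D = 1.36 mA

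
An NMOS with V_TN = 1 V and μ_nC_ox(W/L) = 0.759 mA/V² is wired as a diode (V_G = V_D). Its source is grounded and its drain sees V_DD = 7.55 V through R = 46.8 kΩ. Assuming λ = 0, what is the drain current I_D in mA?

I_D = 0.128 mA

With gate tied to drain, V_GS = V_DS ≥ V_GS − V_TN, so the device is in saturation.
KCL at the drain: ½ k_n (V_GS − V_TN)² = (V_DD − V_GS)/R.
Let x = V_GS − 1. Then 17.8 x² + x − 6.55 = 0, giving x = 0.58 V (positive root), so V_GS = 1.58 V.
I_D = (V_DD − V_GS)/R = (7.55 − 1.58) / 46.8 = 0.128 mA.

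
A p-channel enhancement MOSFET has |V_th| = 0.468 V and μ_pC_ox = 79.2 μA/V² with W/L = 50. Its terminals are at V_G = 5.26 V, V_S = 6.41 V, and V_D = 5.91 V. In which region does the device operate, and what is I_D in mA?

Triode; I_D = 0.855 mA

V_SG = V_S − V_G = 6.41 − 5.26 = 1.15 V; V_SD = V_S − V_D = 6.41 − 5.91 = 0.5 V.
k_p = μ_pC_ox · (W/L) = 3.96 mA/V².
V_ov = V_SG − |V_th| = 1.15 − 0.468 = 0.682 V.
Since V_SD = 0.5 V < V_ov = 0.682 V, the device is in the triode region.
I_D = k_p [V_ov · V_SD − ½ V_SD²] = 3.96 × [0.682 × 0.5 − 0.5 × 0.5²] = 0.855 mA.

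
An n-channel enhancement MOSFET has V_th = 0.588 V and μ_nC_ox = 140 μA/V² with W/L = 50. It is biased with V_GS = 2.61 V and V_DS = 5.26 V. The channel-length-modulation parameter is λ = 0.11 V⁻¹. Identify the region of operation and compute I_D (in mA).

Saturation; I_D = 22.6 mA

k_n = μ_nC_ox · (W/L) = 7 mA/V².
V_ov = V_GS − V_th = 2.61 − 0.588 = 2.02 V.
Since V_DS = 5.26 V ≥ V_ov = 2.02 V, the device is in saturation.
I_D = ½ k_n V_ov² (1 + λ V_DS) = 0.5 × 7 × 2.02² × (1 + 0.11 × 5.26) = 22.6 mA.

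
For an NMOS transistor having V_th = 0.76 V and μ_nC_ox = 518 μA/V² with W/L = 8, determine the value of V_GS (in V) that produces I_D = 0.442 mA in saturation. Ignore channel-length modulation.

V_GS = 1.22 V

k_n = μ_nC_ox · (W/L) = 4.144 mA/V².
In saturation I_D = ½ k_n (V_GS − V_th)², so V_GS − V_th = √(2 I_D / k_n) = √(2 × 0.442 / 4.144) = 0.462 V.
V_GS = 0.76 + 0.462 = 1.22 V.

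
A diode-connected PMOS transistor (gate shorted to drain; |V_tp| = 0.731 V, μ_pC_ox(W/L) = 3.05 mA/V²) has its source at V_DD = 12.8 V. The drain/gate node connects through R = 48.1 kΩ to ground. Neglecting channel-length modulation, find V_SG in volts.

With gate tied to drain, V_SG = V_SD ≥ V_SG − |V_tp|, so the device is in saturation.
KCL at the drain: ½ k_p (V_SG − |V_tp|)² = (V_DD − V_SG)/R.
Let x = V_SG − 0.731. Then 73.4 x² + x − 12.07 = 0, giving x = 0.399 V (positive root), so V_SG = 1.13 V.
I_D = (V_DD − V_SG)/R = (12.8 − 1.13) / 48.1 = 0.243 mA.

V_SG = 1.13 V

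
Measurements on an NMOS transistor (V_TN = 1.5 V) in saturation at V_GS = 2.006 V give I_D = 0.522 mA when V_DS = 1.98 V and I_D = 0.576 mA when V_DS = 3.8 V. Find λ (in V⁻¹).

With V_GS fixed, I_D ∝ (1 + λ V_DS) in saturation, so I_D2/I_D1 = (1 + λ V_DS2)/(1 + λ V_DS1).
0.576/0.522 = 1.103 = (1 + 3.8 λ)/(1 + 1.98 λ).
Solving: λ (I_D1 V_DS2 − I_D2 V_DS1) = I_D2 − I_D1, so λ = (0.576 − 0.522) / (0.522 × 3.8 − 0.576 × 1.98) = 0.054 / 0.843 = 0.064 V⁻¹.

λ = 0.0640 V⁻¹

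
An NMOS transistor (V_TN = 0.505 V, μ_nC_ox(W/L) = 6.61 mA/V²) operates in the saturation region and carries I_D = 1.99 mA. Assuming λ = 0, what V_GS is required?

V_GS = 1.28 V

In saturation I_D = ½ k_n (V_GS − V_TN)², so V_GS − V_TN = √(2 I_D / k_n) = √(2 × 1.99 / 6.61) = 0.776 V.
V_GS = 0.505 + 0.776 = 1.28 V.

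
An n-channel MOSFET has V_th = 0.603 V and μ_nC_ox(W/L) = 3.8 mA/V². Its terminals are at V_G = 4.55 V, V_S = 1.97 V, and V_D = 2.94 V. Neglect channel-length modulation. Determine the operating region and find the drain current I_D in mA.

V_GS = V_G − V_S = 4.55 − 1.97 = 2.58 V; V_DS = V_D − V_S = 2.94 − 1.97 = 0.97 V.
V_ov = V_GS − V_th = 2.58 − 0.603 = 1.98 V.
Since V_DS = 0.97 V < V_ov = 1.98 V, the device is in the triode region.
I_D = k_n [V_ov · V_DS − ½ V_DS²] = 3.8 × [1.98 × 0.97 − 0.5 × 0.97²] = 5.5 mA.

Triode; I_D = 5.50 mA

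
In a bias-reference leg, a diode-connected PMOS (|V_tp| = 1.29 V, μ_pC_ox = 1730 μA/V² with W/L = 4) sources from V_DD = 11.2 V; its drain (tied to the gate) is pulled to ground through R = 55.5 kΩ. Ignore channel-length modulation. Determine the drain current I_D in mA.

With gate tied to drain, V_SG = V_SD ≥ V_SG − |V_tp|, so the device is in saturation.
k_p = μ_pC_ox · (W/L) = 6.92 mA/V².
KCL at the drain: ½ k_p (V_SG − |V_tp|)² = (V_DD − V_SG)/R.
Let x = V_SG − 1.29. Then 192 x² + x − 9.91 = 0, giving x = 0.225 V (positive root), so V_SG = 1.51 V.
I_D = (V_DD − V_SG)/R = (11.2 − 1.51) / 55.5 = 0.175 mA.

I_D = 0.175 mA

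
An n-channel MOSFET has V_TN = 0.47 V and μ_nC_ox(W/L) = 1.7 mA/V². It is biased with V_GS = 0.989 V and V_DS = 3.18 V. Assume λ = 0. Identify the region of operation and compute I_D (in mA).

Saturation; I_D = 0.229 mA

V_ov = V_GS − V_TN = 0.989 − 0.47 = 0.519 V.
Since V_DS = 3.18 V ≥ V_ov = 0.519 V, the device is in saturation.
I_D = ½ k_n V_ov² = 0.5 × 1.7 × 0.519² = 0.229 mA.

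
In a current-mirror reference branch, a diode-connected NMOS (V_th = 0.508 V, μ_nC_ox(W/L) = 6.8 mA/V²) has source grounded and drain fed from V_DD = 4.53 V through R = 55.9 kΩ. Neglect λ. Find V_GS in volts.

With gate tied to drain, V_GS = V_DS ≥ V_GS − V_th, so the device is in saturation.
KCL at the drain: ½ k_n (V_GS − V_th)² = (V_DD − V_GS)/R.
Let x = V_GS − 0.508. Then 190 x² + x − 4.022 = 0, giving x = 0.143 V (positive root), so V_GS = 0.651 V.
I_D = (V_DD − V_GS)/R = (4.53 − 0.651) / 55.9 = 0.0694 mA.

V_GS = 0.651 V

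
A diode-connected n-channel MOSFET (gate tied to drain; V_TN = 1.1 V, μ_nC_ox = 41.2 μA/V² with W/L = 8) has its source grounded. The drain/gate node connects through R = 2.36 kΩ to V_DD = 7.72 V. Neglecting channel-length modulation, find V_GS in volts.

V_GS = 4.14 V

With gate tied to drain, V_GS = V_DS ≥ V_GS − V_TN, so the device is in saturation.
k_n = μ_nC_ox · (W/L) = 0.3296 mA/V².
KCL at the drain: ½ k_n (V_GS − V_TN)² = (V_DD − V_GS)/R.
Let x = V_GS − 1.1. Then 0.389 x² + x − 6.62 = 0, giving x = 3.04 V (positive root), so V_GS = 4.14 V.
I_D = (V_DD − V_GS)/R = (7.72 − 4.14) / 2.36 = 1.52 mA.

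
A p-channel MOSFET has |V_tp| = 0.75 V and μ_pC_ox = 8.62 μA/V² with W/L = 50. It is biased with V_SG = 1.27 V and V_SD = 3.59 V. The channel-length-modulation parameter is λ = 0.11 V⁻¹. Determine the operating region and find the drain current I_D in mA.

Saturation; I_D = 0.0813 mA

k_p = μ_pC_ox · (W/L) = 0.431 mA/V².
V_ov = V_SG − |V_tp| = 1.27 − 0.75 = 0.52 V.
Since V_SD = 3.59 V ≥ V_ov = 0.52 V, the device is in saturation.
I_D = ½ k_p V_ov² (1 + λ V_SD) = 0.5 × 0.431 × 0.52² × (1 + 0.11 × 3.59) = 0.0813 mA.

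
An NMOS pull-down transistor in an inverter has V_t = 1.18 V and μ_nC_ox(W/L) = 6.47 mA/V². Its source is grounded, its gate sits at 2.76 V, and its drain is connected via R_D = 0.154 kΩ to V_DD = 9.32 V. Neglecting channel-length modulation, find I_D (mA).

I_D = 8.08 mA

V_GS = V_G = 2.76 V, so V_ov = 2.76 − 1.18 = 1.58 V.
Assume saturation: I_D = ½ k_n V_ov² = 0.5 × 6.47 × 1.58² = 8.08 mA, giving V_DS = V_DD − I_D R_D = 9.32 − 8.08 × 0.154 = 8.08 V.
V_DS = 8.08 V ≥ V_ov = 1.58 V, confirming saturation.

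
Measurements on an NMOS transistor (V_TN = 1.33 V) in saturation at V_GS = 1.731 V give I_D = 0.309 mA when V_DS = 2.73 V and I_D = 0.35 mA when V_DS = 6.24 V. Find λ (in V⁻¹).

With V_GS fixed, I_D ∝ (1 + λ V_DS) in saturation, so I_D2/I_D1 = (1 + λ V_DS2)/(1 + λ V_DS1).
0.35/0.309 = 1.133 = (1 + 6.24 λ)/(1 + 2.73 λ).
Solving: λ (I_D1 V_DS2 − I_D2 V_DS1) = I_D2 − I_D1, so λ = (0.35 − 0.309) / (0.309 × 6.24 − 0.35 × 2.73) = 0.041 / 0.973 = 0.0422 V⁻¹.

λ = 0.0422 V⁻¹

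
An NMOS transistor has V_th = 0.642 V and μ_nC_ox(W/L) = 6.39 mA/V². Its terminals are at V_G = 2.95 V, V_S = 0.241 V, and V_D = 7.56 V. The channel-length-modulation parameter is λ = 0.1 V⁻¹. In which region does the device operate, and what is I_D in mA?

Saturation; I_D = 23.6 mA

V_GS = V_G − V_S = 2.95 − 0.241 = 2.71 V; V_DS = V_D − V_S = 7.56 − 0.241 = 7.32 V.
V_ov = V_GS − V_th = 2.71 − 0.642 = 2.07 V.
Since V_DS = 7.32 V ≥ V_ov = 2.07 V, the device is in saturation.
I_D = ½ k_n V_ov² (1 + λ V_DS) = 0.5 × 6.39 × 2.07² × (1 + 0.1 × 7.32) = 23.6 mA.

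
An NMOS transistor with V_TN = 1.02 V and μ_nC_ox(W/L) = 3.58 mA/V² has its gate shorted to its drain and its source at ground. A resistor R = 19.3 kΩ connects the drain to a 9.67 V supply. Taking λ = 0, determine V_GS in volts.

V_GS = 1.51 V

With gate tied to drain, V_GS = V_DS ≥ V_GS − V_TN, so the device is in saturation.
KCL at the drain: ½ k_n (V_GS − V_TN)² = (V_DD − V_GS)/R.
Let x = V_GS − 1.02. Then 34.5 x² + x − 8.65 = 0, giving x = 0.486 V (positive root), so V_GS = 1.51 V.
I_D = (V_DD − V_GS)/R = (9.67 − 1.51) / 19.3 = 0.423 mA.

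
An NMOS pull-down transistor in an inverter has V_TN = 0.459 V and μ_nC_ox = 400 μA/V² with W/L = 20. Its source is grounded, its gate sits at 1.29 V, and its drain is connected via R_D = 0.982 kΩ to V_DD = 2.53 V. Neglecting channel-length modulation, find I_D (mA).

V_GS = V_G = 1.29 V, so V_ov = 1.29 − 0.459 = 0.831 V.
k_n = μ_nC_ox · (W/L) = 8 mA/V².
Assume saturation: I_D = ½ k_n V_ov² = 0.5 × 8 × 0.831² = 2.76 mA, giving V_DS = V_DD − I_D R_D = 2.53 − 2.76 × 0.982 = -0.183 V.
But -0.183 V < V_ov = 0.831 V, so the device is actually in triode.
In triode I_D = k_n[V_ov V_DS − ½ V_DS²] and I_D = (V_DD − V_DS)/R_D. Equating: 3.93 V_DS² − 7.528 V_DS + 2.53 = 0, giving V_DS = 0.435 V (the root below V_ov).
I_D = (2.53 − 0.435) / 0.982 = 2.13 mA.

I_D = 2.13 mA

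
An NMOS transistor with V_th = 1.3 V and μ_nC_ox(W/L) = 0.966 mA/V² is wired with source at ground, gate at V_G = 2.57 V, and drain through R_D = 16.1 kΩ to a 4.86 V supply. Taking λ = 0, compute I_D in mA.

I_D = 0.286 mA

V_GS = V_G = 2.57 V, so V_ov = 2.57 − 1.3 = 1.27 V.
Assume saturation: I_D = ½ k_n V_ov² = 0.5 × 0.966 × 1.27² = 0.779 mA, giving V_DS = V_DD − I_D R_D = 4.86 − 0.779 × 16.1 = -7.68 V.
But -7.68 V < V_ov = 1.27 V, so the device is actually in triode.
In triode I_D = k_n[V_ov V_DS − ½ V_DS²] and I_D = (V_DD − V_DS)/R_D. Equating: 7.78 V_DS² − 20.75 V_DS + 4.86 = 0, giving V_DS = 0.259 V (the root below V_ov).
I_D = (4.86 − 0.259) / 16.1 = 0.286 mA.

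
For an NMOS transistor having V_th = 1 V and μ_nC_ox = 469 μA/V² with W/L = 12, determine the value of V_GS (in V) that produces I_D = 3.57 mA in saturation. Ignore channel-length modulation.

V_GS = 2.13 V

k_n = μ_nC_ox · (W/L) = 5.628 mA/V².
In saturation I_D = ½ k_n (V_GS − V_th)², so V_GS − V_th = √(2 I_D / k_n) = √(2 × 3.57 / 5.628) = 1.13 V.
V_GS = 1 + 1.13 = 2.13 V.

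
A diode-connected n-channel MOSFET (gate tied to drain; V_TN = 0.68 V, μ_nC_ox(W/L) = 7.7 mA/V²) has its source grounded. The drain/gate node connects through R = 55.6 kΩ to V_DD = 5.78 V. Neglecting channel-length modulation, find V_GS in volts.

V_GS = 0.832 V

With gate tied to drain, V_GS = V_DS ≥ V_GS − V_TN, so the device is in saturation.
KCL at the drain: ½ k_n (V_GS − V_TN)² = (V_DD − V_GS)/R.
Let x = V_GS − 0.68. Then 214 x² + x − 5.1 = 0, giving x = 0.152 V (positive root), so V_GS = 0.832 V.
I_D = (V_DD − V_GS)/R = (5.78 − 0.832) / 55.6 = 0.089 mA.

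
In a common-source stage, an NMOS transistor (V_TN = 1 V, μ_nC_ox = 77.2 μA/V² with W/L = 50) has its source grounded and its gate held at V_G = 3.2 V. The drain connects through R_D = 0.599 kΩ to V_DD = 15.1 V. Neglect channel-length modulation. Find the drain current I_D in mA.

I_D = 9.34 mA

V_GS = V_G = 3.2 V, so V_ov = 3.2 − 1 = 2.2 V.
k_n = μ_nC_ox · (W/L) = 3.86 mA/V².
Assume saturation: I_D = ½ k_n V_ov² = 0.5 × 3.86 × 2.2² = 9.34 mA, giving V_DS = V_DD − I_D R_D = 15.1 − 9.34 × 0.599 = 9.5 V.
V_DS = 9.5 V ≥ V_ov = 2.2 V, confirming saturation.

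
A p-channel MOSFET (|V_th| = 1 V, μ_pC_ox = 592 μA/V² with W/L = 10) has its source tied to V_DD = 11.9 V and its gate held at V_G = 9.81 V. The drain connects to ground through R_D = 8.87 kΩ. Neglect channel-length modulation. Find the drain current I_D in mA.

V_SG = V_DD − V_G = 11.9 − 9.81 = 2.09 V, so V_ov = 2.09 − 1 = 1.09 V.
k_p = μ_pC_ox · (W/L) = 5.92 mA/V².
Assume saturation: I_D = ½ k_p V_ov² = 0.5 × 5.92 × 1.09² = 3.52 mA, giving V_SD = V_DD − I_D R_D = 11.9 − 3.52 × 8.87 = -19.3 V.
But -19.3 V < V_ov = 1.09 V, so the device is actually in triode.
In triode I_D = k_p[V_ov V_SD − ½ V_SD²] and I_D = (V_DD − V_SD)/R_D. Equating: 26.3 V_SD² − 58.24 V_SD + 11.9 = 0, giving V_SD = 0.228 V (the root below V_ov).
I_D = (11.9 − 0.228) / 8.87 = 1.32 mA.

I_D = 1.32 mA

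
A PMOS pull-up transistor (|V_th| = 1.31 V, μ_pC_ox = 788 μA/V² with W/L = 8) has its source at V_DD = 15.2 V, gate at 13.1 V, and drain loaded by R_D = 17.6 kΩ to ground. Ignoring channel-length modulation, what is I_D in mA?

I_D = 0.853 mA

V_SG = V_DD − V_G = 15.2 − 13.1 = 2.1 V, so V_ov = 2.1 − 1.31 = 0.79 V.
k_p = μ_pC_ox · (W/L) = 6.304 mA/V².
Assume saturation: I_D = ½ k_p V_ov² = 0.5 × 6.304 × 0.79² = 1.97 mA, giving V_SD = V_DD − I_D R_D = 15.2 − 1.97 × 17.6 = -19.4 V.
But -19.4 V < V_ov = 0.79 V, so the device is actually in triode.
In triode I_D = k_p[V_ov V_SD − ½ V_SD²] and I_D = (V_DD − V_SD)/R_D. Equating: 55.5 V_SD² − 88.65 V_SD + 15.2 = 0, giving V_SD = 0.195 V (the root below V_ov).
I_D = (15.2 − 0.195) / 17.6 = 0.853 mA.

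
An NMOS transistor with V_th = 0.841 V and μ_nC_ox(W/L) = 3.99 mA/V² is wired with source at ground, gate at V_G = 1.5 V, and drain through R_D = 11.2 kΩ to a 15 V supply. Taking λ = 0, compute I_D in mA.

V_GS = V_G = 1.5 V, so V_ov = 1.5 − 0.841 = 0.659 V.
Assume saturation: I_D = ½ k_n V_ov² = 0.5 × 3.99 × 0.659² = 0.866 mA, giving V_DS = V_DD − I_D R_D = 15 − 0.866 × 11.2 = 5.3 V.
V_DS = 5.3 V ≥ V_ov = 0.659 V, confirming saturation.

I_D = 0.866 mA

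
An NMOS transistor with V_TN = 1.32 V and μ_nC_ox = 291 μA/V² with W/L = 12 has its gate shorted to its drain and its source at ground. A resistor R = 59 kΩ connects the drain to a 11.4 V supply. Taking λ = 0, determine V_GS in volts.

V_GS = 1.63 V

With gate tied to drain, V_GS = V_DS ≥ V_GS − V_TN, so the device is in saturation.
k_n = μ_nC_ox · (W/L) = 3.492 mA/V².
KCL at the drain: ½ k_n (V_GS − V_TN)² = (V_DD − V_GS)/R.
Let x = V_GS − 1.32. Then 103 x² + x − 10.08 = 0, giving x = 0.308 V (positive root), so V_GS = 1.63 V.
I_D = (V_DD − V_GS)/R = (11.4 − 1.63) / 59 = 0.166 mA.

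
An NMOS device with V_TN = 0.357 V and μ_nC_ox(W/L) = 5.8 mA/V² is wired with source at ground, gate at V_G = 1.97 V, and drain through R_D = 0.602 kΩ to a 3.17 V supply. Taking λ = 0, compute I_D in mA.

V_GS = V_G = 1.97 V, so V_ov = 1.97 − 0.357 = 1.61 V.
Assume saturation: I_D = ½ k_n V_ov² = 0.5 × 5.8 × 1.61² = 7.55 mA, giving V_DS = V_DD − I_D R_D = 3.17 − 7.55 × 0.602 = -1.37 V.
But -1.37 V < V_ov = 1.61 V, so the device is actually in triode.
In triode I_D = k_n[V_ov V_DS − ½ V_DS²] and I_D = (V_DD − V_DS)/R_D. Equating: 1.75 V_DS² − 6.632 V_DS + 3.17 = 0, giving V_DS = 0.561 V (the root below V_ov).
I_D = (3.17 − 0.561) / 0.602 = 4.33 mA.

I_D = 4.33 mA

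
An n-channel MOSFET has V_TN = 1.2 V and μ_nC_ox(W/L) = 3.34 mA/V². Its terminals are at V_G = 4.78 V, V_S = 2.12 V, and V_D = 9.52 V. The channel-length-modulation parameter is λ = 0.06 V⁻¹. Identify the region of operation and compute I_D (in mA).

V_GS = V_G − V_S = 4.78 − 2.12 = 2.66 V; V_DS = V_D − V_S = 9.52 − 2.12 = 7.4 V.
V_ov = V_GS − V_TN = 2.66 − 1.2 = 1.46 V.
Since V_DS = 7.4 V ≥ V_ov = 1.46 V, the device is in saturation.
I_D = ½ k_n V_ov² (1 + λ V_DS) = 0.5 × 3.34 × 1.46² × (1 + 0.06 × 7.4) = 5.14 mA.

Saturation; I_D = 5.14 mA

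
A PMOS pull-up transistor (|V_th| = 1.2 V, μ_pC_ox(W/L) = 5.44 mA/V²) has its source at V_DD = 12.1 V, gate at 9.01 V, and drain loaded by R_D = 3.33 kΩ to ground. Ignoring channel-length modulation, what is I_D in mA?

I_D = 3.52 mA

V_SG = V_DD − V_G = 12.1 − 9.01 = 3.09 V, so V_ov = 3.09 − 1.2 = 1.89 V.
Assume saturation: I_D = ½ k_p V_ov² = 0.5 × 5.44 × 1.89² = 9.72 mA, giving V_SD = V_DD − I_D R_D = 12.1 − 9.72 × 3.33 = -20.3 V.
But -20.3 V < V_ov = 1.89 V, so the device is actually in triode.
In triode I_D = k_p[V_ov V_SD − ½ V_SD²] and I_D = (V_DD − V_SD)/R_D. Equating: 9.06 V_SD² − 35.24 V_SD + 12.1 = 0, giving V_SD = 0.381 V (the root below V_ov).
I_D = (12.1 − 0.381) / 3.33 = 3.52 mA.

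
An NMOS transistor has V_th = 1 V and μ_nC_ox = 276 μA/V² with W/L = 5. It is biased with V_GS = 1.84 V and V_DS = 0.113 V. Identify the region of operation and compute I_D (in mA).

k_n = μ_nC_ox · (W/L) = 1.38 mA/V².
V_ov = V_GS − V_th = 1.84 − 1 = 0.84 V.
Since V_DS = 0.113 V < V_ov = 0.84 V, the device is in the triode region.
I_D = k_n [V_ov · V_DS − ½ V_DS²] = 1.38 × [0.84 × 0.113 − 0.5 × 0.113²] = 0.122 mA.

Triode; I_D = 0.122 mA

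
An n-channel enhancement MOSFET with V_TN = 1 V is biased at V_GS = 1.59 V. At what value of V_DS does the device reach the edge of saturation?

V_DS,sat = 0.590 V

The boundary between triode and saturation is V_DS = V_GS − V_TN = V_ov.
V_ov = 1.59 − 1 = 0.59 V.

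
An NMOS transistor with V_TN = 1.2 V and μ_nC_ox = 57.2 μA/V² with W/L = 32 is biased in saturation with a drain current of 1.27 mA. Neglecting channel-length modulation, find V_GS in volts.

k_n = μ_nC_ox · (W/L) = 1.83 mA/V².
In saturation I_D = ½ k_n (V_GS − V_TN)², so V_GS − V_TN = √(2 I_D / k_n) = √(2 × 1.27 / 1.83) = 1.18 V.
V_GS = 1.2 + 1.18 = 2.38 V.

V_GS = 2.38 V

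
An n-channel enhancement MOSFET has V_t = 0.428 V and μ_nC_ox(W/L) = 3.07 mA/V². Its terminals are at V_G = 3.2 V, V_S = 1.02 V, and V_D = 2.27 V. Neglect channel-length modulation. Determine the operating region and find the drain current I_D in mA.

Triode; I_D = 4.32 mA

V_GS = V_G − V_S = 3.2 − 1.02 = 2.18 V; V_DS = V_D − V_S = 2.27 − 1.02 = 1.25 V.
V_ov = V_GS − V_t = 2.18 − 0.428 = 1.75 V.
Since V_DS = 1.25 V < V_ov = 1.75 V, the device is in the triode region.
I_D = k_n [V_ov · V_DS − ½ V_DS²] = 3.07 × [1.75 × 1.25 − 0.5 × 1.25²] = 4.32 mA.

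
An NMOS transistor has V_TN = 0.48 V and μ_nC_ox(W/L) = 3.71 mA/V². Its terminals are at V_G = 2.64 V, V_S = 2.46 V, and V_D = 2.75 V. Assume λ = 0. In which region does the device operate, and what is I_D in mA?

V_GS = V_G − V_S = 2.64 − 2.46 = 0.18 V; V_DS = V_D − V_S = 2.75 − 2.46 = 0.29 V.
V_GS = 0.18 V < V_TN = 0.48 V, so the transistor is in cutoff.

Cutoff; I_D = 0 mA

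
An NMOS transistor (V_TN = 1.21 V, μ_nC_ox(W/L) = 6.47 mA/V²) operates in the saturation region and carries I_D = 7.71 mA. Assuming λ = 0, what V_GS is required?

V_GS = 2.75 V

In saturation I_D = ½ k_n (V_GS − V_TN)², so V_GS − V_TN = √(2 I_D / k_n) = √(2 × 7.71 / 6.47) = 1.54 V.
V_GS = 1.21 + 1.54 = 2.75 V.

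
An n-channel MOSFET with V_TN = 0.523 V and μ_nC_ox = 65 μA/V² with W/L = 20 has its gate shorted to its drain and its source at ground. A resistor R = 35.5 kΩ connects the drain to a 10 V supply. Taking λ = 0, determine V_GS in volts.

With gate tied to drain, V_GS = V_DS ≥ V_GS − V_TN, so the device is in saturation.
k_n = μ_nC_ox · (W/L) = 1.3 mA/V².
KCL at the drain: ½ k_n (V_GS − V_TN)² = (V_DD − V_GS)/R.
Let x = V_GS − 0.523. Then 23.1 x² + x − 9.477 = 0, giving x = 0.62 V (positive root), so V_GS = 1.14 V.
I_D = (V_DD − V_GS)/R = (10 − 1.14) / 35.5 = 0.25 mA.

V_GS = 1.14 V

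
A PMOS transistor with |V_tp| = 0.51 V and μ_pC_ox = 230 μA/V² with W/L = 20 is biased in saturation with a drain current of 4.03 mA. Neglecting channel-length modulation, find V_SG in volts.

V_SG = 1.83 V

k_p = μ_pC_ox · (W/L) = 4.6 mA/V².
In saturation I_D = ½ k_p (V_SG − |V_tp|)², so V_SG − |V_tp| = √(2 I_D / k_p) = √(2 × 4.03 / 4.6) = 1.32 V.
V_SG = 0.51 + 1.32 = 1.83 V.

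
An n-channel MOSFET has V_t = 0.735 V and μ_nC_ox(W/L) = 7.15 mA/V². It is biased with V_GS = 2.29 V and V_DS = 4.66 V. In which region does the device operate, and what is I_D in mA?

Saturation; I_D = 8.64 mA

V_ov = V_GS − V_t = 2.29 − 0.735 = 1.56 V.
Since V_DS = 4.66 V ≥ V_ov = 1.56 V, the device is in saturation.
I_D = ½ k_n V_ov² = 0.5 × 7.15 × 1.56² = 8.64 mA.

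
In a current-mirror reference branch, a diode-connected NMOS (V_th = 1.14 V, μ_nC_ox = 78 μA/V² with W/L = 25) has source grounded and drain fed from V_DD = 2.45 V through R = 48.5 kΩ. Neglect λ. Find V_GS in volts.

With gate tied to drain, V_GS = V_DS ≥ V_GS − V_th, so the device is in saturation.
k_n = μ_nC_ox · (W/L) = 1.95 mA/V².
KCL at the drain: ½ k_n (V_GS − V_th)² = (V_DD − V_GS)/R.
Let x = V_GS − 1.14. Then 47.3 x² + x − 1.31 = 0, giving x = 0.156 V (positive root), so V_GS = 1.3 V.
I_D = (V_DD − V_GS)/R = (2.45 − 1.3) / 48.5 = 0.0238 mA.

V_GS = 1.30 V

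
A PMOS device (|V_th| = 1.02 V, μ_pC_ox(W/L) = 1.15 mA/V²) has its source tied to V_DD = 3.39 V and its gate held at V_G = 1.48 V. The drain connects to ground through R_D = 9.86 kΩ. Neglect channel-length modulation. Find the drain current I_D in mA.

I_D = 0.305 mA

V_SG = V_DD − V_G = 3.39 − 1.48 = 1.91 V, so V_ov = 1.91 − 1.02 = 0.89 V.
Assume saturation: I_D = ½ k_p V_ov² = 0.5 × 1.15 × 0.89² = 0.455 mA, giving V_SD = V_DD − I_D R_D = 3.39 − 0.455 × 9.86 = -1.1 V.
But -1.1 V < V_ov = 0.89 V, so the device is actually in triode.
In triode I_D = k_p[V_ov V_SD − ½ V_SD²] and I_D = (V_DD − V_SD)/R_D. Equating: 5.67 V_SD² − 11.09 V_SD + 3.39 = 0, giving V_SD = 0.379 V (the root below V_ov).
I_D = (3.39 − 0.379) / 9.86 = 0.305 mA.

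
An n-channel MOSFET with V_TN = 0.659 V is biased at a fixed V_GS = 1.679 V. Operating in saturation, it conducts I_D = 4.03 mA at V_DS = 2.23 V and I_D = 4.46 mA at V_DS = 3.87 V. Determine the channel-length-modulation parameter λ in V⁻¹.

With V_GS fixed, I_D ∝ (1 + λ V_DS) in saturation, so I_D2/I_D1 = (1 + λ V_DS2)/(1 + λ V_DS1).
4.46/4.03 = 1.107 = (1 + 3.87 λ)/(1 + 2.23 λ).
Solving: λ (I_D1 V_DS2 − I_D2 V_DS1) = I_D2 − I_D1, so λ = (4.46 − 4.03) / (4.03 × 3.87 − 4.46 × 2.23) = 0.43 / 5.65 = 0.0761 V⁻¹.

λ = 0.0761 V⁻¹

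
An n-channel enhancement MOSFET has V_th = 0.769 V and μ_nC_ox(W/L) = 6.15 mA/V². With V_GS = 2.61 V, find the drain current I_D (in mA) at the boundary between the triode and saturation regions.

I_D = 10.4 mA

At the boundary V_DS = V_ov = V_GS − V_th = 2.61 − 0.769 = 1.84 V.
I_D = ½ k_n V_ov² = 0.5 × 6.15 × 1.84² = 10.4 mA.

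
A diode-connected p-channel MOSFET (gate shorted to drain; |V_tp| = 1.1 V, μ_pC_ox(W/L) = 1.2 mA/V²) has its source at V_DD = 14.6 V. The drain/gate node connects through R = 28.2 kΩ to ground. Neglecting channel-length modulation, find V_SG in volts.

V_SG = 1.96 V

With gate tied to drain, V_SG = V_SD ≥ V_SG − |V_tp|, so the device is in saturation.
KCL at the drain: ½ k_p (V_SG − |V_tp|)² = (V_DD − V_SG)/R.
Let x = V_SG − 1.1. Then 16.9 x² + x − 13.5 = 0, giving x = 0.864 V (positive root), so V_SG = 1.96 V.
I_D = (V_DD − V_SG)/R = (14.6 − 1.96) / 28.2 = 0.448 mA.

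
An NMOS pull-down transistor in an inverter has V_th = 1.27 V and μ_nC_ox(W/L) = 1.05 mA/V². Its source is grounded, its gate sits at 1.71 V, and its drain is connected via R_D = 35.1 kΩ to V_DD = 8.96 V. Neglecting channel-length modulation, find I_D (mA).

V_GS = V_G = 1.71 V, so V_ov = 1.71 − 1.27 = 0.44 V.
Assume saturation: I_D = ½ k_n V_ov² = 0.5 × 1.05 × 0.44² = 0.102 mA, giving V_DS = V_DD − I_D R_D = 8.96 − 0.102 × 35.1 = 5.39 V.
V_DS = 5.39 V ≥ V_ov = 0.44 V, confirming saturation.

I_D = 0.102 mA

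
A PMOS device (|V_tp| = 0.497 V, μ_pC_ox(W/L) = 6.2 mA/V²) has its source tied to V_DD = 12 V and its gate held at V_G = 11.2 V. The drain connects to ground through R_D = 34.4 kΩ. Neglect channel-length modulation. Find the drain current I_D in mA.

V_SG = V_DD − V_G = 12 − 11.2 = 0.8 V, so V_ov = 0.8 − 0.497 = 0.303 V.
Assume saturation: I_D = ½ k_p V_ov² = 0.5 × 6.2 × 0.303² = 0.285 mA, giving V_SD = V_DD − I_D R_D = 12 − 0.285 × 34.4 = 2.21 V.
V_SD = 2.21 V ≥ V_ov = 0.303 V, confirming saturation.

I_D = 0.285 mA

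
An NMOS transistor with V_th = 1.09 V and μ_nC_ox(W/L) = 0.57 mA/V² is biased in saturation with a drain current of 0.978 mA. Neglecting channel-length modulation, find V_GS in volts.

In saturation I_D = ½ k_n (V_GS − V_th)², so V_GS − V_th = √(2 I_D / k_n) = √(2 × 0.978 / 0.57) = 1.85 V.
V_GS = 1.09 + 1.85 = 2.94 V.

V_GS = 2.94 V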